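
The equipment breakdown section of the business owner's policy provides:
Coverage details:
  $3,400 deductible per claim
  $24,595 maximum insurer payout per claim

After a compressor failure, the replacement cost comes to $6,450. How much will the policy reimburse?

Subtract the deductible: $6,450 − $3,400 = $3,050.
$3,050 is within the $24,595 limit, so the insurer pays $3,050.

$3,050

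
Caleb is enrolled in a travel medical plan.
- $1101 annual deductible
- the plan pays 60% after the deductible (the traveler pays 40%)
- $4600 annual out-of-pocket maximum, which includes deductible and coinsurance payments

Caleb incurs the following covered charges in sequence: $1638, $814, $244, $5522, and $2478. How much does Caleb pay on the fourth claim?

$2208.80

Claim 1 ($1638): $1101 to deductible, leaving $537; coinsurance $537 × 40% = $214.80. Cost to traveler: $1315.80. OOP to date $1315.80.
Claim 2 ($814): deductible already satisfied, so traveler's share is 40% × $814 = $325.60. Traveler owes $325.60 (running OOP $1641.40).
Claim 3 ($244): deductible already satisfied, so traveler's share is 40% × $244 = $97.60. Traveler pays $97.60; OOP now $1739.
Claim 4 ($5522): deductible already satisfied, so traveler's share is 40% × $5522 = $2208.80. Cost to traveler: $2208.80. OOP to date $3947.80.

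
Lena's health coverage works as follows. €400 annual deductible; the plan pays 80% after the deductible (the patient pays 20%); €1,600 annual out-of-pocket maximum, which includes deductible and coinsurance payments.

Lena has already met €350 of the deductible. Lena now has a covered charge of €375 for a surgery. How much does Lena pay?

€115

Remaining deductible: €400 − €350 = €50.
That leaves €375 − €50 = €325 for coinsurance.
Patient's 20% share of €325 is €65.
So the patient owes €50 + €65 = €115 before any cap.
Cumulative spending €350 + €115 = €465 stays under the €1,600 maximum.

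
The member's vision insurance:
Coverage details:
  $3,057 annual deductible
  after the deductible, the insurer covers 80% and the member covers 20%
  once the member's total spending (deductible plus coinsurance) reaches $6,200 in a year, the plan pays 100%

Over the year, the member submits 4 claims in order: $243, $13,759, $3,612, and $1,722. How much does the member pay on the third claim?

#1 ($243): entire amount goes to the deductible. Member pays $243; OOP now $243.
#2 ($13,759): $2,814 finishes the deductible; $10,945 goes to coinsurance; member's 20% is $2,189. Cost to member: $5,003. OOP to date $5,246.
#3 ($3,612): deductible already satisfied, so member's share is 20% × $3,612 = $722.40. Member pays $722.40; OOP now $5,968.40.

$722.40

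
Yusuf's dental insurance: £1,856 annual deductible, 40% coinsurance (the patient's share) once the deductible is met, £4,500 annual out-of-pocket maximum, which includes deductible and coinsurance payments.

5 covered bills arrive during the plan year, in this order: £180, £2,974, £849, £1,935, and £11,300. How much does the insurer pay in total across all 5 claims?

Claim 1 (£180): entire amount goes to the deductible. Cost to patient: £180. OOP to date £180. Insurer: £180 − £180 = £0.
Claim 2 (£2,974): deductible takes £1,676, £1,298 remains; patient's 40% is £519.20. Patient pays £2,195.20; OOP now £2,375.20. Plan pays £2,974 − £2,195.20 = £778.80.
Claim 3 (£849): 40% coinsurance on £849 = £339.60. Patient owes £339.60 (running OOP £2,714.80). Insurer: £849 − £339.60 = £509.40.
Claim 4 (£1,935): 40% coinsurance on £1,935 = £774. Patient owes £774 (running OOP £3,488.80). Insurer: £1,935 − £774 = £1,161.
Claim 5 (£11,300): 40% coinsurance on £11,300 = £4,520. OOP would hit £8,008.80 > £4,500, so the cap limits the patient to £4,500 − £3,488.80 = £1,011.20. Insurer: £11,300 − £1,011.20 = £10,288.80.
Insurer total = bills − patient's total = £17,238 − £4,500 = £12,738.

£12,738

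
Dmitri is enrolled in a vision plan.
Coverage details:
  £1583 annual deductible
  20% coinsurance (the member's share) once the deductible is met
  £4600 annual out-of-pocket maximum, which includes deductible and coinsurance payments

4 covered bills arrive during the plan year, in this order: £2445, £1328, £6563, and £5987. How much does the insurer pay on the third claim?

£5250.40

Claim 1 (£2445): deductible takes £1583, £862 remains; 20% of £862 = £172.40. Member pays £1755.40; OOP now £1755.40. Insurer: £2445 − £1755.40 = £689.60.
Claim 2 (£1328): deductible met; 20% of £1328 = £265.60. Cost to member: £265.60. OOP to date £2021. Plan pays £1328 − £265.60 = £1062.40.
Claim 3 (£6563): 20% coinsurance on £6563 = £1312.60. Member owes £1312.60 (running OOP £3333.60). Plan pays £6563 − £1312.60 = £5250.40.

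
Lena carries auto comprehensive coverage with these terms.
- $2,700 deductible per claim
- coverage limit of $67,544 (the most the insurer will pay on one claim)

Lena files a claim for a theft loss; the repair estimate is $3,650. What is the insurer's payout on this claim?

After the deductible, $3,650 − $2,700 = $950 remains.
That's under the $67,544 cap, so the insurer reimburses the full $950.

$950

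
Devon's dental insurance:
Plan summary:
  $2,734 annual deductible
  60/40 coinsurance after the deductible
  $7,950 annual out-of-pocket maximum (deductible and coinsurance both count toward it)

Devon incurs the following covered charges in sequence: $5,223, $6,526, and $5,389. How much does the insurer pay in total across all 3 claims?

Claim 1 — $5,223: deductible takes $2,734, $2,489 remains; patient's 40% is $995.60. Cost to patient: $3,729.60. OOP to date $3,729.60. Insurer: $5,223 − $3,729.60 = $1,493.40.
Claim 2 — $6,526: 40% coinsurance on $6,526 = $2,610.40. Patient pays $2,610.40; OOP now $6,340. Insurer: $6,526 − $2,610.40 = $3,915.60.
Claim 3 — $5,389: 40% coinsurance on $5,389 = $2,155.60. That would push OOP to $8,495.60, over the $7,950 cap, so patient pays $7,950 − $6,340 = $1,610. Plan pays $5,389 − $1,610 = $3,779.
Insurer total = bills − patient's total = $17,138 − $7,950 = $9,188.

$9,188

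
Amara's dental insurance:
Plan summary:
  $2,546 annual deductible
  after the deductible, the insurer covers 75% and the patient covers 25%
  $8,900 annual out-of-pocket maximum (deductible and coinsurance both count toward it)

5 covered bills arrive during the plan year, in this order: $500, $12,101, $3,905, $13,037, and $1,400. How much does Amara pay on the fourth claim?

Bill 1, $500: all of it applies to the deductible. Patient pays $500; OOP now $500.
Bill 2, $12,101: $2,046 to deductible, leaving $10,055; patient's 25% is $2,513.75. Patient owes $4,559.75 (running OOP $5,059.75).
Bill 3, $3,905: deductible met; 25% of $3,905 = $976.25. Patient owes $976.25 (running OOP $6,036).
Bill 4, $13,037: 25% coinsurance on $13,037 = $3,259.25. OOP would hit $9,295.25 > $8,900, so the cap limits the patient to $8,900 − $6,036 = $2,864.

$2,864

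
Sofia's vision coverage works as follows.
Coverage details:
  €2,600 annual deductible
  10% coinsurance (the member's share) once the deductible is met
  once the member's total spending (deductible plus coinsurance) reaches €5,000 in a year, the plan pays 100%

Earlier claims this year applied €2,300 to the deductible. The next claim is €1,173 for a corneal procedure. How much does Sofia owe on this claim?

€2,300 of the €2,600 deductible is already met, leaving €300.
After the €300 deductible portion, €1,173 − €300 = €873 is subject to coinsurance.
10% of €873 = €87.30 falls to the member.
That puts the member's cost at €300 + €87.30 = €387.30 before any cap.
Year-to-date out-of-pocket becomes €2,300 + €387.30 = €2,687.30, still under the €5,000 maximum, so no cap applies.

€387.30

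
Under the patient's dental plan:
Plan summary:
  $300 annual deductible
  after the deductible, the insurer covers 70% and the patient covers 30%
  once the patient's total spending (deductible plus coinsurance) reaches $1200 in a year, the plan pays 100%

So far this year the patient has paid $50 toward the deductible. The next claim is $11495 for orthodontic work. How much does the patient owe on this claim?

$1150

Remaining deductible: $300 − $50 = $250.
After the $250 deductible portion, $11495 − $250 = $11245 is subject to coinsurance.
30% of $11245 = $3373.50 falls to the patient.
Patient responsibility before any cap: $250 + $3373.50 = $3623.50.
That would bring total out-of-pocket to $3673.50, past the $1200 cap. The patient is capped at $1200 − $50 = $1150 on this claim.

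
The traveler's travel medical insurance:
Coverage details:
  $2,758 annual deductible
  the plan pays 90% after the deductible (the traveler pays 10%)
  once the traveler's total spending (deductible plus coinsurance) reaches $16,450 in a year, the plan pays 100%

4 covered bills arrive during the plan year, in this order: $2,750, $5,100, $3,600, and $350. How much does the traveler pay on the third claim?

$360

Bill 1, $2,750: entire amount goes to the deductible. Cost to traveler: $2,750. OOP to date $2,750.
Bill 2, $5,100: $8 to deductible, leaving $5,092; coinsurance $5,092 × 10% = $509.20. Traveler owes $517.20 (running OOP $3,267.20).
Bill 3, $3,600: deductible met; 10% of $3,600 = $360. Traveler owes $360 (running OOP $3,627.20).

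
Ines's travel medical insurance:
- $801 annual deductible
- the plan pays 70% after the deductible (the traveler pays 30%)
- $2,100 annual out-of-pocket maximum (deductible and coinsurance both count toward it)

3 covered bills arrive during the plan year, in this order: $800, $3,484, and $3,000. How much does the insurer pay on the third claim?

$2,745.90

Claim 1 ($800): entire amount goes to the deductible. Traveler owes $800 (running OOP $800). Plan pays $800 − $800 = $0.
Claim 2 ($3,484): $1 to deductible, leaving $3,483; traveler's 30% is $1,044.90. Traveler owes $1,045.90 (running OOP $1,845.90). Plan pays $3,484 − $1,045.90 = $2,438.10.
Claim 3 ($3,000): deductible met; 30% of $3,000 = $900. OOP would hit $2,745.90 > $2,100, so the cap limits the traveler to $2,100 − $1,845.90 = $254.10. Plan pays $3,000 − $254.10 = $2,745.90.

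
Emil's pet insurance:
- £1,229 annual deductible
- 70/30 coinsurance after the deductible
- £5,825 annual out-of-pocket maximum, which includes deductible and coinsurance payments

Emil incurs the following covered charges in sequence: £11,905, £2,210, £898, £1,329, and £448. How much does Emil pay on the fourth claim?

£398.70

Claim 1 (£11,905): £1,229 to deductible, leaving £10,676; coinsurance £10,676 × 30% = £3,202.80. Owner pays £4,431.80; OOP now £4,431.80.
Claim 2 (£2,210): 30% coinsurance on £2,210 = £663. Cost to owner: £663. OOP to date £5,094.80.
Claim 3 (£898): deductible met; 30% of £898 = £269.40. Cost to owner: £269.40. OOP to date £5,364.20.
Claim 4 (£1,329): 30% coinsurance on £1,329 = £398.70. Owner owes £398.70 (running OOP £5,762.90).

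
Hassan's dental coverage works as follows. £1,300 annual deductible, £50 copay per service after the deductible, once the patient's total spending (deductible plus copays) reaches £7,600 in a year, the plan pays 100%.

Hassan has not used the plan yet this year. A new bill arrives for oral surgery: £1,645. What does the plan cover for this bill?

£295

Deductible not yet touched, so the first £1,300 of the bill goes to the deductible.
After the £1,300 deductible portion, £1,645 − £1,300 = £345 is subject to the copay.
Copay on this service: £50.
Patient responsibility before any cap: £1,300 + £50 = £1,350.
Total out-of-pocket so far would be £0 + £1,350 = £1,350, below the £7,600 cap — no reduction.
The plan picks up £1,645 − £1,350 = £295.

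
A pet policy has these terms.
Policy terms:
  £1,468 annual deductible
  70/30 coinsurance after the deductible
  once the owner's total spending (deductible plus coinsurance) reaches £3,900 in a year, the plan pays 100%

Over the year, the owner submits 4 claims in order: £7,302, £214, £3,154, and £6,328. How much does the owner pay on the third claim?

£617.60

Claim 1 (£7,302): £1,468 to deductible, leaving £5,834; coinsurance £5,834 × 30% = £1,750.20. Owner pays £3,218.20; OOP now £3,218.20.
Claim 2 (£214): 30% coinsurance on £214 = £64.20. Owner owes £64.20 (running OOP £3,282.40).
Claim 3 (£3,154): deductible already satisfied, so owner's share is 30% × £3,154 = £946.20. That would push OOP to £4,228.60, over the £3,900 cap, so owner pays £3,900 − £3,282.40 = £617.60.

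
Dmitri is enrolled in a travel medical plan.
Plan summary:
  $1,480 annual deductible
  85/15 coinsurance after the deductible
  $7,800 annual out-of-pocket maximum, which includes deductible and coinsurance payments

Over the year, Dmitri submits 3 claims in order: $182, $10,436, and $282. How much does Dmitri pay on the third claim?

Claim 1 ($182): fully absorbed by the deductible. Traveler owes $182 (running OOP $182).
Claim 2 ($10,436): $1,298 to deductible, leaving $9,138; 15% of $9,138 = $1,370.70. Traveler owes $2,668.70 (running OOP $2,850.70).
Claim 3 ($282): deductible already satisfied, so traveler's share is 15% × $282 = $42.30. Cost to traveler: $42.30. OOP to date $2,893.

$42.30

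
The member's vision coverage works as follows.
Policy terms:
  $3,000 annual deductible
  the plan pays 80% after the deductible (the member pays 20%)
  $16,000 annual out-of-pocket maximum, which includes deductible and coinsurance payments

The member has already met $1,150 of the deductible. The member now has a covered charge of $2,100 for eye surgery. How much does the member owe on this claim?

$1,900

Remaining deductible: $3,000 − $1,150 = $1,850.
That leaves $2,100 − $1,850 = $250 for coinsurance.
Member's 20% share of $250 is $50.
So the member owes $1,850 + $50 = $1,900 before any cap.
Year-to-date out-of-pocket becomes $1,150 + $1,900 = $3,050, still under the $16,000 maximum, so no cap applies.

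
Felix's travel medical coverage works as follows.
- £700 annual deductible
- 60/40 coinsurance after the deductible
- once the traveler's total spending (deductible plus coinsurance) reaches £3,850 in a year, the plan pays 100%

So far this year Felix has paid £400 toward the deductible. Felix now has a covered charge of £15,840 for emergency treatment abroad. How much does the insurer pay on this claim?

£12,390

Remaining deductible: £700 − £400 = £300.
After the £300 deductible portion, £15,840 − £300 = £15,540 is subject to coinsurance.
40% of £15,540 = £6,216 falls to the traveler.
So the traveler owes £300 + £6,216 = £6,516 before any cap.
That would bring total out-of-pocket to £6,916, past the £3,850 cap. The traveler is capped at £3,850 − £400 = £3,450 on this claim.
Insurer pays the balance: £15,840 − £3,450 = £12,390.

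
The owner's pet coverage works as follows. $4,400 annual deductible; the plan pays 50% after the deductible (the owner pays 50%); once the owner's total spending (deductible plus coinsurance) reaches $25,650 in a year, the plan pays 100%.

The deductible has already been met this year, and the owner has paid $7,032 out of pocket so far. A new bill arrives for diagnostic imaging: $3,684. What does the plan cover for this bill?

The deductible is already satisfied, so the full bill goes to coinsurance.
Coinsurance: $3,684 × 50% = $1,842.
Total out-of-pocket so far would be $7,032 + $1,842 = $8,874, below the $25,650 cap — no reduction.
The insurer covers the remainder: $3,684 − $1,842 = $1,842.

$1,842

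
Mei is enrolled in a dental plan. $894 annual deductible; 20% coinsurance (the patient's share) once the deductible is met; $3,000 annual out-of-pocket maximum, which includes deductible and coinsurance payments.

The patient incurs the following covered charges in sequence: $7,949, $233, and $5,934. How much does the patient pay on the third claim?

$648.40

#1 ($7,949): $894 finishes the deductible; $7,055 goes to coinsurance; coinsurance $7,055 × 20% = $1,411. Patient pays $2,305; OOP now $2,305.
#2 ($233): deductible met; 20% of $233 = $46.60. Patient pays $46.60; OOP now $2,351.60.
#3 ($5,934): deductible already satisfied, so patient's share is 20% × $5,934 = $1,186.80. OOP would hit $3,538.40 > $3,000, so the cap limits the patient to $3,000 − $2,351.60 = $648.40.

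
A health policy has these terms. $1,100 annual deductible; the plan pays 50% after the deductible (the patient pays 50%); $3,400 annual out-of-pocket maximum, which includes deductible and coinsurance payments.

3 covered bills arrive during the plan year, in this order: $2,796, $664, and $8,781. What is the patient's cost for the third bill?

$1,120

Claim 1 — $2,796: $1,100 finishes the deductible; $1,696 goes to coinsurance; coinsurance $1,696 × 50% = $848. Patient pays $1,948; OOP now $1,948.
Claim 2 — $664: deductible met; 50% of $664 = $332. Cost to patient: $332. OOP to date $2,280.
Claim 3 — $8,781: deductible met; 50% of $8,781 = $4,390.50. OOP would hit $6,670.50 > $3,400, so the cap limits the patient to $3,400 − $2,280 = $1,120.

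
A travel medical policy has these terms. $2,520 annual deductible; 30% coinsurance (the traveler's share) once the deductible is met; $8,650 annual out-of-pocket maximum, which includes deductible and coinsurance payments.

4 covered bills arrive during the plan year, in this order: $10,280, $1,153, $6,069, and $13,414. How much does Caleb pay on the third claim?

$1,820.70

Claim 1 — $10,280: deductible takes $2,520, $7,760 remains; 30% of $7,760 = $2,328. Traveler pays $4,848; OOP now $4,848.
Claim 2 — $1,153: deductible already satisfied, so traveler's share is 30% × $1,153 = $345.90. Cost to traveler: $345.90. OOP to date $5,193.90.
Claim 3 — $6,069: deductible already satisfied, so traveler's share is 30% × $6,069 = $1,820.70. Traveler owes $1,820.70 (running OOP $7,014.60).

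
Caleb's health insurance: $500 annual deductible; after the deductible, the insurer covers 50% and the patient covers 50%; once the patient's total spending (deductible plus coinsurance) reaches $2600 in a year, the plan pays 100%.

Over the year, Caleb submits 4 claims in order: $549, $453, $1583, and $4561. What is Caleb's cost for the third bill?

$791.50

Bill 1, $549: $500 to deductible, leaving $49; patient's 50% is $24.50. Patient owes $524.50 (running OOP $524.50).
Bill 2, $453: 50% coinsurance on $453 = $226.50. Cost to patient: $226.50. OOP to date $751.
Bill 3, $1583: deductible met; 50% of $1583 = $791.50. Cost to patient: $791.50. OOP to date $1542.50.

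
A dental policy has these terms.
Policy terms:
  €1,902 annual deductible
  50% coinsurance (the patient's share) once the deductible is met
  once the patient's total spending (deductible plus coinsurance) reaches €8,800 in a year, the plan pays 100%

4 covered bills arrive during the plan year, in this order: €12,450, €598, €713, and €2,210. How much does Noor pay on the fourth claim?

€968.50

Claim 1 (€12,450): €1,902 to deductible, leaving €10,548; patient's 50% is €5,274. Cost to patient: €7,176. OOP to date €7,176.
Claim 2 (€598): deductible met; 50% of €598 = €299. Patient owes €299 (running OOP €7,475).
Claim 3 (€713): deductible met; 50% of €713 = €356.50. Cost to patient: €356.50. OOP to date €7,831.50.
Claim 4 (€2,210): deductible already satisfied, so patient's share is 50% × €2,210 = €1,105. Adding that to €7,831.50 gives €8,936.50, past the €8,800 cap; patient pays only €8,800 − €7,831.50 = €968.50.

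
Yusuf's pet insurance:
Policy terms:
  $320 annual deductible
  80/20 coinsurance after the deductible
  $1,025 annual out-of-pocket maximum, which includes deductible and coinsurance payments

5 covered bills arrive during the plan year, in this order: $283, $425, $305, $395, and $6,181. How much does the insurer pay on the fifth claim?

$5,693.60

Bill 1, $283: all of it applies to the deductible. Owner owes $283 (running OOP $283). Plan pays $283 − $283 = $0.
Bill 2, $425: $37 to deductible, leaving $388; 20% of $388 = $77.60. Cost to owner: $114.60. OOP to date $397.60. Plan pays $425 − $114.60 = $310.40.
Bill 3, $305: deductible already satisfied, so owner's share is 20% × $305 = $61. Owner owes $61 (running OOP $458.60). Plan pays $305 − $61 = $244.
Bill 4, $395: deductible met; 20% of $395 = $79. Owner owes $79 (running OOP $537.60). Plan pays $395 − $79 = $316.
Bill 5, $6,181: 20% coinsurance on $6,181 = $1,236.20. Adding that to $537.60 gives $1,773.80, past the $1,025 cap; owner pays only $1,025 − $537.60 = $487.40. Plan pays $6,181 − $487.40 = $5,693.60.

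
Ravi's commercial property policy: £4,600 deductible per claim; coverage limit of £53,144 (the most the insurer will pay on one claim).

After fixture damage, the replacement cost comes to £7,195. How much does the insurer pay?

£2,595

Less the £4,600 deductible: £7,195 − £4,600 = £2,595.
£2,595 ≤ £53,144, so the limit doesn't bind; insurer pays £2,595.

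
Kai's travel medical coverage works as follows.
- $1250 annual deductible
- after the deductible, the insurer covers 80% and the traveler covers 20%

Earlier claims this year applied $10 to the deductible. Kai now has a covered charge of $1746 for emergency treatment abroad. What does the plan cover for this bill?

$10 of the $1250 deductible is already met, leaving $1240.
That leaves $1746 − $1240 = $506 for coinsurance.
20% of $506 = $101.20 falls to the traveler.
So the traveler owes $1240 + $101.20 = $1341.20.
Insurer pays the balance: $1746 − $1341.20 = $404.80.

$404.80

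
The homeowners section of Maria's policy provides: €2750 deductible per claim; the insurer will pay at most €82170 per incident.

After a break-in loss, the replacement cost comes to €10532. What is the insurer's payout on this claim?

Less the €2750 deductible: €10532 − €2750 = €7782.
€7782 is within the €82170 limit, so the insurer pays €7782.

€7782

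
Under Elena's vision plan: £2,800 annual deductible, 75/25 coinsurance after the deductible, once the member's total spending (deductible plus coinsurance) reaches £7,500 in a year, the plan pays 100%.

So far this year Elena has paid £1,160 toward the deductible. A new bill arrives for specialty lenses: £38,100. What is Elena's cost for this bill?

£6,340

Deductible still to meet: £2,800 − £1,160 = £1,640.
That leaves £38,100 − £1,640 = £36,460 for coinsurance.
Coinsurance: £36,460 × 25% = £9,115.
So the member owes £1,640 + £9,115 = £10,755 before any cap.
Adding £10,755 to the £1,160 already spent would give £11,915, which exceeds the £7,500 cap; the member pays just £7,500 − £1,160 = £6,340.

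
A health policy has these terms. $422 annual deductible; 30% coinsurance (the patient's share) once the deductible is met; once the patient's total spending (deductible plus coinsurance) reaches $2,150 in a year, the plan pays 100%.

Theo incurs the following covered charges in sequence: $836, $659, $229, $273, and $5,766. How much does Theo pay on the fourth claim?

Bill 1, $836: $422 to deductible, leaving $414; coinsurance $414 × 30% = $124.20. Patient pays $546.20; OOP now $546.20.
Bill 2, $659: 30% coinsurance on $659 = $197.70. Patient owes $197.70 (running OOP $743.90).
Bill 3, $229: deductible met; 30% of $229 = $68.70. Patient owes $68.70 (running OOP $812.60).
Bill 4, $273: 30% coinsurance on $273 = $81.90. Cost to patient: $81.90. OOP to date $894.50.

$81.90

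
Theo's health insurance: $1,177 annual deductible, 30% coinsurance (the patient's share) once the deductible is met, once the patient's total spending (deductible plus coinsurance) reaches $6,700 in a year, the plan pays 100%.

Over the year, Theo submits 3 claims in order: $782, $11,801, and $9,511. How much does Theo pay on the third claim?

Claim 1 — $782: fully absorbed by the deductible. Cost to patient: $782. OOP to date $782.
Claim 2 — $11,801: $395 to deductible, leaving $11,406; 30% of $11,406 = $3,421.80. Patient pays $3,816.80; OOP now $4,598.80.
Claim 3 — $9,511: deductible already satisfied, so patient's share is 30% × $9,511 = $2,853.30. Adding that to $4,598.80 gives $7,452.10, past the $6,700 cap; patient pays only $6,700 − $4,598.80 = $2,101.20.

$2,101.20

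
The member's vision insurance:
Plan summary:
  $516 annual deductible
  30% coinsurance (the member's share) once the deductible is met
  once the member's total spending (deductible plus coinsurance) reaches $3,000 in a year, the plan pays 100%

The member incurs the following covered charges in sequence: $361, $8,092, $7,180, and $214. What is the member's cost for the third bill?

$102.90

#1 ($361): fully absorbed by the deductible. Member owes $361 (running OOP $361).
#2 ($8,092): deductible takes $155, $7,937 remains; 30% of $7,937 = $2,381.10. Member pays $2,536.10; OOP now $2,897.10.
#3 ($7,180): deductible met; 30% of $7,180 = $2,154. That would push OOP to $5,051.10, over the $3,000 cap, so member pays $3,000 − $2,897.10 = $102.90.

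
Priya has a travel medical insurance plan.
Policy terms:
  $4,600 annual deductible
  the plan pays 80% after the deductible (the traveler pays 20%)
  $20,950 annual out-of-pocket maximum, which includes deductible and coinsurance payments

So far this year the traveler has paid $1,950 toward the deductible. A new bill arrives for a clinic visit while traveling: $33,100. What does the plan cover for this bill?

$1,950 of the $4,600 deductible is already met, leaving $2,650.
That leaves $33,100 − $2,650 = $30,450 for coinsurance.
Coinsurance: $30,450 × 20% = $6,090.
So the traveler owes $2,650 + $6,090 = $8,740 before any cap.
Total out-of-pocket so far would be $1,950 + $8,740 = $10,690, below the $20,950 cap — no reduction.
The plan picks up $33,100 − $8,740 = $24,360.

$24,360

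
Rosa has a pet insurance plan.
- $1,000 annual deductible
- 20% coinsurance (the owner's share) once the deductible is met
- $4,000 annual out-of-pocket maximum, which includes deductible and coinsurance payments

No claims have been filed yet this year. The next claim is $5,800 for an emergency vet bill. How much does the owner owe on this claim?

$1,960

Nothing has been paid toward the $1,000 deductible, so the first $1,000 of this charge is applied there.
After the $1,000 deductible portion, $5,800 − $1,000 = $4,800 is subject to coinsurance.
20% of $4,800 = $960 falls to the owner.
So the owner owes $1,000 + $960 = $1,960 before any cap.
Cumulative spending $0 + $1,960 = $1,960 stays under the $4,000 maximum.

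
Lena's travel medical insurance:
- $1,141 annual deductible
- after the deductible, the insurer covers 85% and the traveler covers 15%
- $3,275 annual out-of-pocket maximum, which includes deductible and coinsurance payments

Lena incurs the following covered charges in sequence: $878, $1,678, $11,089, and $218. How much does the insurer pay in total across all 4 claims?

#1 ($878): fully absorbed by the deductible. Cost to traveler: $878. OOP to date $878. Plan pays $878 − $878 = $0.
#2 ($1,678): $263 to deductible, leaving $1,415; coinsurance $1,415 × 15% = $212.25. Traveler owes $475.25 (running OOP $1,353.25). Plan pays $1,678 − $475.25 = $1,202.75.
#3 ($11,089): deductible met; 15% of $11,089 = $1,663.35. Traveler owes $1,663.35 (running OOP $3,016.60). Insurer: $11,089 − $1,663.35 = $9,425.65.
#4 ($218): deductible already satisfied, so traveler's share is 15% × $218 = $32.70. Cost to traveler: $32.70. OOP to date $3,049.30. Insurer: $218 − $32.70 = $185.30.
Insurer total: $0 + $1,202.75 + $9,425.65 + $185.30 = $10,813.70.

$10,813.70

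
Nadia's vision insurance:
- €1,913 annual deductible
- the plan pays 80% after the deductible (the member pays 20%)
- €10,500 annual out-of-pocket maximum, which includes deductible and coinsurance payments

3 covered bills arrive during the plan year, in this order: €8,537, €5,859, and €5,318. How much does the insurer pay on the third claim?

Claim 1 — €8,537: €1,913 finishes the deductible; €6,624 goes to coinsurance; coinsurance €6,624 × 20% = €1,324.80. Member owes €3,237.80 (running OOP €3,237.80). Plan pays €8,537 − €3,237.80 = €5,299.20.
Claim 2 — €5,859: 20% coinsurance on €5,859 = €1,171.80. Cost to member: €1,171.80. OOP to date €4,409.60. Plan pays €5,859 − €1,171.80 = €4,687.20.
Claim 3 — €5,318: deductible met; 20% of €5,318 = €1,063.60. Member pays €1,063.60; OOP now €5,473.20. Insurer: €5,318 − €1,063.60 = €4,254.40.

€4,254.40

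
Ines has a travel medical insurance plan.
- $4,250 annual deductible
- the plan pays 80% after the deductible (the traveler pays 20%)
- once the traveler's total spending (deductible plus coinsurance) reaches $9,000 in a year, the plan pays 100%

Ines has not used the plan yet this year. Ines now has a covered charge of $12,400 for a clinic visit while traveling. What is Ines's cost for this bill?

$5,880

Deductible not yet touched, so the first $4,250 of the bill goes to the deductible.
The remaining $8,150 (= $12,400 − $4,250) moves to coinsurance.
Traveler's 20% share of $8,150 is $1,630.
That puts the traveler's cost at $4,250 + $1,630 = $5,880 before any cap.
Cumulative spending $0 + $5,880 = $5,880 stays under the $9,000 maximum.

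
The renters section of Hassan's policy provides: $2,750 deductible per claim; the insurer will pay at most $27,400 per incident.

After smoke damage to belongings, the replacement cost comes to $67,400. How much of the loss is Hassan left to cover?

Subtract the deductible: $67,400 − $2,750 = $64,650.
The $27,400 per-incident cap binds; insurer pays $27,400.
Out of pocket: $67,400 − $27,400 = $40,000.

$40,000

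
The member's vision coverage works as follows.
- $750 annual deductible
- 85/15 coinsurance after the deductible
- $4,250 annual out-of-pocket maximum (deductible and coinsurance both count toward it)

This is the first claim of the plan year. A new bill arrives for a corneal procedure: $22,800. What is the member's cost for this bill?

The full $750 deductible is still open; $750 of this bill applies to it.
The remaining $22,050 (= $22,800 − $750) moves to coinsurance.
Member's 15% share of $22,050 is $3,307.50.
Member responsibility before any cap: $750 + $3,307.50 = $4,057.50.
Cumulative spending $0 + $4,057.50 = $4,057.50 stays under the $4,250 maximum.

$4,057.50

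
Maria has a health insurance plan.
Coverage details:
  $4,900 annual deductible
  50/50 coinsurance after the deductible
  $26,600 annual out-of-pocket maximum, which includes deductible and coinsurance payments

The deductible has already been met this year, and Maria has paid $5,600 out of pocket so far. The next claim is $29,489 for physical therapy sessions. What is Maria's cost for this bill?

$14,744.50

The deductible is already satisfied, so the full bill goes to coinsurance.
Patient's 50% share of $29,489 is $14,744.50.
Total out-of-pocket so far would be $5,600 + $14,744.50 = $20,344.50, below the $26,600 cap — no reduction.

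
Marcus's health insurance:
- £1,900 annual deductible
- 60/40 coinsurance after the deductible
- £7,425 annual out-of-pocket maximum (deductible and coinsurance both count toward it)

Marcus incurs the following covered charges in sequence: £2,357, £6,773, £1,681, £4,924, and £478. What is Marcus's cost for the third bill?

£672.40

Claim 1 — £2,357: deductible takes £1,900, £457 remains; coinsurance £457 × 40% = £182.80. Patient owes £2,082.80 (running OOP £2,082.80).
Claim 2 — £6,773: deductible already satisfied, so patient's share is 40% × £6,773 = £2,709.20. Patient owes £2,709.20 (running OOP £4,792).
Claim 3 — £1,681: 40% coinsurance on £1,681 = £672.40. Cost to patient: £672.40. OOP to date £5,464.40.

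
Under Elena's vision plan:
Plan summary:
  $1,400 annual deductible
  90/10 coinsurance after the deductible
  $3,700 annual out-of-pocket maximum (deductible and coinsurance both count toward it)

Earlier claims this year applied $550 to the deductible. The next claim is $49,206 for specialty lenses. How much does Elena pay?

Remaining deductible: $1,400 − $550 = $850.
After the $850 deductible portion, $49,206 − $850 = $48,356 is subject to coinsurance.
Member's 10% share of $48,356 is $4,835.60.
So the member owes $850 + $4,835.60 = $5,685.60 before any cap.
That would bring total out-of-pocket to $6,235.60, past the $3,700 cap. The member is capped at $3,700 − $550 = $3,150 on this claim.

$3,150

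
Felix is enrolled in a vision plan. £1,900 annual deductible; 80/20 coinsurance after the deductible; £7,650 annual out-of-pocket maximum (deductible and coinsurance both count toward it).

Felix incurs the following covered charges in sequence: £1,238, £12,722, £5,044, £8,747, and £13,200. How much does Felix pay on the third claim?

£1,008.80

Claim 1 (£1,238): all of it applies to the deductible. Member pays £1,238; OOP now £1,238.
Claim 2 (£12,722): deductible takes £662, £12,060 remains; 20% of £12,060 = £2,412. Member pays £3,074; OOP now £4,312.
Claim 3 (£5,044): deductible already satisfied, so member's share is 20% × £5,044 = £1,008.80. Member owes £1,008.80 (running OOP £5,320.80).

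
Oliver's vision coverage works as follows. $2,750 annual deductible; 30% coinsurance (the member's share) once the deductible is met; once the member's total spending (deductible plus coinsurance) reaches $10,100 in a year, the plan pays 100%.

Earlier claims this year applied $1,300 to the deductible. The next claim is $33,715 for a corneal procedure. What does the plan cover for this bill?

$24,915

Remaining deductible: $2,750 − $1,300 = $1,450.
That leaves $33,715 − $1,450 = $32,265 for coinsurance.
Member's 30% share of $32,265 is $9,679.50.
That puts the member's cost at $1,450 + $9,679.50 = $11,129.50 before any cap.
Year-to-date out-of-pocket would reach $1,300 + $11,129.50 = $12,429.50, above the $10,100 maximum, so the member pays only $10,100 − $1,300 = $8,800.
Insurer pays the balance: $33,715 − $8,800 = $24,915.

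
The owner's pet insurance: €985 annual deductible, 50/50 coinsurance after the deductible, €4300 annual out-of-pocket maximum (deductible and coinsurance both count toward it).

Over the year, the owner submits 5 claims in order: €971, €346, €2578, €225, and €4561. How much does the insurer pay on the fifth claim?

Bill 1, €971: entire amount goes to the deductible. Owner owes €971 (running OOP €971). Insurer: €971 − €971 = €0.
Bill 2, €346: €14 to deductible, leaving €332; coinsurance €332 × 50% = €166. Owner pays €180; OOP now €1151. Insurer: €346 − €180 = €166.
Bill 3, €2578: deductible already satisfied, so owner's share is 50% × €2578 = €1289. Owner owes €1289 (running OOP €2440). Plan pays €2578 − €1289 = €1289.
Bill 4, €225: deductible met; 50% of €225 = €112.50. Owner owes €112.50 (running OOP €2552.50). Insurer: €225 − €112.50 = €112.50.
Bill 5, €4561: deductible already satisfied, so owner's share is 50% × €4561 = €2280.50. Adding that to €2552.50 gives €4833, past the €4300 cap; owner pays only €4300 − €2552.50 = €1747.50. Plan pays €4561 − €1747.50 = €2813.50.

€2813.50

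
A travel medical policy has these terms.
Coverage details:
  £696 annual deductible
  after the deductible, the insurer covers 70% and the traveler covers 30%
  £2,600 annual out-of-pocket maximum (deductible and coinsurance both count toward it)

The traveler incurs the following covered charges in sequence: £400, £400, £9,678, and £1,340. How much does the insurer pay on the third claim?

£7,805.20

#1 (£400): entire amount goes to the deductible. Cost to traveler: £400. OOP to date £400. Plan pays £400 − £400 = £0.
#2 (£400): £296 finishes the deductible; £104 goes to coinsurance; coinsurance £104 × 30% = £31.20. Cost to traveler: £327.20. OOP to date £727.20. Plan pays £400 − £327.20 = £72.80.
#3 (£9,678): 30% coinsurance on £9,678 = £2,903.40. That would push OOP to £3,630.60, over the £2,600 cap, so traveler pays £2,600 − £727.20 = £1,872.80. Insurer: £9,678 − £1,872.80 = £7,805.20.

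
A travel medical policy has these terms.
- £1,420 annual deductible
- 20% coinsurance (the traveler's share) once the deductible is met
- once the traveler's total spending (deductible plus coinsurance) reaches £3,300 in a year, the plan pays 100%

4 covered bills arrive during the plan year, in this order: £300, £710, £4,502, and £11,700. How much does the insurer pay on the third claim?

£3,273.60

Claim 1 (£300): all of it applies to the deductible. Traveler owes £300 (running OOP £300). Insurer: £300 − £300 = £0.
Claim 2 (£710): all of it applies to the deductible. Traveler owes £710 (running OOP £1,010). Insurer: £710 − £710 = £0.
Claim 3 (£4,502): £410 to deductible, leaving £4,092; 20% of £4,092 = £818.40. Traveler owes £1,228.40 (running OOP £2,238.40). Plan pays £4,502 − £1,228.40 = £3,273.60.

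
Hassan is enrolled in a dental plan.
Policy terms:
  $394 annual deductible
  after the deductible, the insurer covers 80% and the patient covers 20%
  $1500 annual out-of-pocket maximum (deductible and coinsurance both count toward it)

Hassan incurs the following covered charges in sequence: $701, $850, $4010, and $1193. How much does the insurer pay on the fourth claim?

$1120.40

#1 ($701): $394 to deductible, leaving $307; patient's 20% is $61.40. Patient owes $455.40 (running OOP $455.40). Plan pays $701 − $455.40 = $245.60.
#2 ($850): 20% coinsurance on $850 = $170. Cost to patient: $170. OOP to date $625.40. Insurer: $850 − $170 = $680.
#3 ($4010): 20% coinsurance on $4010 = $802. Patient pays $802; OOP now $1427.40. Insurer: $4010 − $802 = $3208.
#4 ($1193): deductible met; 20% of $1193 = $238.60. That would push OOP to $1666, over the $1500 cap, so patient pays $1500 − $1427.40 = $72.60. Plan pays $1193 − $72.60 = $1120.40.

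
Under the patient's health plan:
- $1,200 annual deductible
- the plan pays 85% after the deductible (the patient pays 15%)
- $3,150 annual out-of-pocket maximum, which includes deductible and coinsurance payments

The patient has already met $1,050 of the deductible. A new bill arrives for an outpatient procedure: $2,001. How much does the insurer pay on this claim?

$1,573.35

Deductible still to meet: $1,200 − $1,050 = $150.
That leaves $2,001 − $150 = $1,851 for coinsurance.
Coinsurance: $1,851 × 15% = $277.65.
So the patient owes $150 + $277.65 = $427.65 before any cap.
Total out-of-pocket so far would be $1,050 + $427.65 = $1,477.65, below the $3,150 cap — no reduction.
The insurer covers the remainder: $2,001 − $427.65 = $1,573.35.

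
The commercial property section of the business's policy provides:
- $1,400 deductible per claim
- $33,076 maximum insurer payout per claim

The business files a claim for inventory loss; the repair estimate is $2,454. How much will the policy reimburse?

After the deductible, $2,454 − $1,400 = $1,054 remains.
$1,054 ≤ $33,076, so the limit doesn't bind; insurer pays $1,054.

$1,054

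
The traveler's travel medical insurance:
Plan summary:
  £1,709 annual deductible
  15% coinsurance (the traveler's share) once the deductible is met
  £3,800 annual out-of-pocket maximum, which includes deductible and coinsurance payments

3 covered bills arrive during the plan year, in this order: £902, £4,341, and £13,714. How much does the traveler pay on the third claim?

Claim 1 (£902): entire amount goes to the deductible. Cost to traveler: £902. OOP to date £902.
Claim 2 (£4,341): £807 to deductible, leaving £3,534; traveler's 15% is £530.10. Traveler owes £1,337.10 (running OOP £2,239.10).
Claim 3 (£13,714): 15% coinsurance on £13,714 = £2,057.10. That would push OOP to £4,296.20, over the £3,800 cap, so traveler pays £3,800 − £2,239.10 = £1,560.90.

£1,560.90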